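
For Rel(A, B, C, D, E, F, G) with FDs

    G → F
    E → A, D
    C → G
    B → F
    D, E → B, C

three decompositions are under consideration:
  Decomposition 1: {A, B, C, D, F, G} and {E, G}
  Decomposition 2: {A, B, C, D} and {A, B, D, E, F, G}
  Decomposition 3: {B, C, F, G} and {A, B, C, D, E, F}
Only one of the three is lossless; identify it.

Decomposition 1: common = {G}, closure = {F, G} → lossy.
Decomposition 2: common = {A, B, D}, closure = {A, B, D, F} → lossy.
Decomposition 3: common = {B, C, F}, closure = {B, C, F, G} → lossless.

Decomposition 3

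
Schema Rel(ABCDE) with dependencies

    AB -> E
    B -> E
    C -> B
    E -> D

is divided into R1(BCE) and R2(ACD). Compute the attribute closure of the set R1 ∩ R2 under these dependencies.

R1 ∩ R2 = {C}.
C → B applies, adding B
B → E applies, adding E
E → D applies, adding D
Closure: {BCDE}.

BCDE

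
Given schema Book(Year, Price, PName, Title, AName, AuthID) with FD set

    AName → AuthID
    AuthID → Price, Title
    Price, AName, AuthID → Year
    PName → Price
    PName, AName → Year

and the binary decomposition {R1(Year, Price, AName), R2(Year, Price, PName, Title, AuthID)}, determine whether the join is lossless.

Common attributes: R1 ∩ R2 = {Year, Price}.
No dependency enlarges {Year, Price}, so (Year, Price)⁺ = {Year, Price}.
The closure contains neither all of R1 = {Year, Price, AName} nor all of R2 = {Year, Price, PName, Title, AuthID}, so the common attributes are not a superkey of either fragment. The join is lossy.

No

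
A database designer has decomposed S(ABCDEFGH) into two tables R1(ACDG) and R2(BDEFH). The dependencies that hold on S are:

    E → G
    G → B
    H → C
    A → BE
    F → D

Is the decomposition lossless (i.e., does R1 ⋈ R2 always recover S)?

No

Common attributes: R1 ∩ R2 = {D}.
No dependency enlarges {D}, so (D)⁺ = {D}.
The closure contains neither all of R1 = {ACDG} nor all of R2 = {BDEFH}, so the common attributes are not a superkey of either fragment. The join is lossy.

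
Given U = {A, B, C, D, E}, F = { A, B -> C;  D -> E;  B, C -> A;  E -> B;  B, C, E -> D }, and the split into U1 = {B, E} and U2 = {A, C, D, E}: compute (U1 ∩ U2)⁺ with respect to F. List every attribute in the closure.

U1 ∩ U2 = {E}.
E → B applies, adding B
Closure: {B, E}.

B, E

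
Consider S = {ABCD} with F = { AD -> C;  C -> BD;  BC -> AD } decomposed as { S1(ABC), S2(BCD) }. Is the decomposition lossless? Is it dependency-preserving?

Lossless test: (BC)⁺ = {ABCD}, which contains all of one fragment — lossless.
Dependency preservation: the restricted closure of {AD} across the fragments never reaches {C}, so AD → C cannot be enforced without a join — not preserved.

lossless but not dependency-preserving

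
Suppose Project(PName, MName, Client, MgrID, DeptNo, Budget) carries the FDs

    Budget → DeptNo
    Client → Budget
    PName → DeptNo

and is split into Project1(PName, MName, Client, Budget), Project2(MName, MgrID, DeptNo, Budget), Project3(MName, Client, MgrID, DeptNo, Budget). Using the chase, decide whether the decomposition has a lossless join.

No

Chase test. Columns are PName, MName, Client, MgrID, DeptNo, Budget; row i has aⱼ where attribute j ∈ Projecti, else bᵢⱼ.
Initial tableau (one row per fragment):
  row 1: a1 a2 a3 b14 b15 a6
  row 2: b21 a2 b23 a4 a5 a6
  row 3: b31 a2 a3 a4 a5 a6
Rows 1 and 2 agree on Budget; apply Budget→DeptNo and equate their DeptNo entries.
No row becomes fully distinguished — the join is lossy.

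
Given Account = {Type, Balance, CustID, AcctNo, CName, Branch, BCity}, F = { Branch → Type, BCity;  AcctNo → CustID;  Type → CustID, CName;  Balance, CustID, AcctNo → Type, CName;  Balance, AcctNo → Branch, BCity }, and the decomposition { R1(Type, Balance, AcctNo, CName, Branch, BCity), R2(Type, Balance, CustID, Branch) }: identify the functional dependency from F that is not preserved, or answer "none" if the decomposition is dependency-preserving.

Check AcctNo → CustID: no single fragment contains all of {CustID, AcctNo}, and the restricted closure of {AcctNo} across the fragments never reaches {CustID}.
Branch → Type, BCity is preserved.
Type → CustID, CName is preserved.
Balance, CustID, AcctNo → Type, CName is preserved.
Balance, AcctNo → Branch, BCity is preserved.

AcctNo → CustID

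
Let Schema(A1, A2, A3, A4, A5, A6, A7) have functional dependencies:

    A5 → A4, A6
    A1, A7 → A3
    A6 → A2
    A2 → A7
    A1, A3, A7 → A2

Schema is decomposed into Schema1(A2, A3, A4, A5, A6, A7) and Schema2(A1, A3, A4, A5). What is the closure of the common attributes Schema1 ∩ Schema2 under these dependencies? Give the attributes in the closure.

Schema1 ∩ Schema2 = {A3, A4, A5}.
A5 → A4, A6 applies, adding A6
A6 → A2 applies, adding A2
A2 → A7 applies, adding A7
Closure: {A2, A3, A4, A5, A6, A7}.

A2, A3, A4, A5, A6, A7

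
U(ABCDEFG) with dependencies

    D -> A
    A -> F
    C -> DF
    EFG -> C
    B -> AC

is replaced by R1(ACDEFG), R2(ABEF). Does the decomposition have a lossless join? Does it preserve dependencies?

Lossless test: (AEF)⁺ = {AEF}, which is a superkey of neither fragment — lossy.
Dependency preservation: the restricted closure of {B} across the fragments never reaches {AC}, so B → AC cannot be enforced without a join — not preserved.

lossy and not dependency-preserving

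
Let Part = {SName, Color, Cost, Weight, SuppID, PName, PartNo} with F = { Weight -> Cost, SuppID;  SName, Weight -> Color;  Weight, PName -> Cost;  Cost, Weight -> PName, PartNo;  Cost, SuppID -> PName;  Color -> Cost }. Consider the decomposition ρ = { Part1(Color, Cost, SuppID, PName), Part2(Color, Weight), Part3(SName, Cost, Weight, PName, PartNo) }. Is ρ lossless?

Chase test. Columns are SName, Color, Cost, Weight, SuppID, PName, PartNo; row i has aⱼ where attribute j ∈ Parti, else bᵢⱼ.
Initial tableau (one row per fragment):
  row 1: b11 a2 a3 b14 a5 a6 b17
  row 2: b21 a2 b23 a4 b25 b26 b27
  row 3: a1 b32 a3 a4 b35 a6 a7
Rows 2 and 3 agree on Weight; apply Weight→Cost, SuppID and equate their Cost, SuppID entries.
Rows 2 and 3 agree on Cost, Weight; apply Cost, Weight→PName, PartNo and equate their PName, PartNo entries.
No row becomes fully distinguished — the join is lossy.

No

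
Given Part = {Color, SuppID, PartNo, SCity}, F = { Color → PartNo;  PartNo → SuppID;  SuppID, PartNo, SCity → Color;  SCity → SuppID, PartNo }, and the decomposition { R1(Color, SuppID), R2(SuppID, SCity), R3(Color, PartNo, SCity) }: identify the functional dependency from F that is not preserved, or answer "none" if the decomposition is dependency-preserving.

PartNo → SuppID

Check PartNo → SuppID: no single fragment contains all of {SuppID, PartNo}, and the restricted closure of {PartNo} across the fragments never reaches {SuppID}.
Color → PartNo is preserved.
SuppID, PartNo, SCity → Color is preserved.
SCity → SuppID, PartNo is preserved.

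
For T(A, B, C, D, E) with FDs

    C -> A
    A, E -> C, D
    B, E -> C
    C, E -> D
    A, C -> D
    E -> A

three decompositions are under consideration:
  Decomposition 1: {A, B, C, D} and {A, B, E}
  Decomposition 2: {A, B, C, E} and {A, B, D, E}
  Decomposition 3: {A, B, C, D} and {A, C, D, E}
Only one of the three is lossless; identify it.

Decomposition 1: common = {A, B}, closure = {A, B} → lossy.
Decomposition 2: common = {A, B, E}, closure = {A, B, C, D, E} → lossless.
Decomposition 3: common = {A, C, D}, closure = {A, C, D} → lossy.

Decomposition 2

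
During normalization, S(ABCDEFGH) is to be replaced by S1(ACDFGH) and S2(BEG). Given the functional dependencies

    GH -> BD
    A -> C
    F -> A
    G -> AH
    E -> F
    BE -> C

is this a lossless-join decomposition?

No

Common attributes: S1 ∩ S2 = {G}.
Closure of {G}: G → AH applies, adding AH; GH → BD applies, adding BD; A → C applies, adding C. So (G)⁺ = {ABCDGH}.
The closure contains neither all of S1 = {ACDFGH} nor all of S2 = {BEG}, so the common attributes are not a superkey of either fragment. The join is lossy.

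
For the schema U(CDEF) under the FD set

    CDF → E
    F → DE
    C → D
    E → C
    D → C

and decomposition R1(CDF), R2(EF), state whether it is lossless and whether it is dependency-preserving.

Lossless test: (F)⁺ = {CDEF}, which contains all of one fragment — lossless.
Dependency preservation: the restricted closure of {E} across the fragments never reaches {C}, so E → C cannot be enforced without a join — not preserved.

lossless but not dependency-preserving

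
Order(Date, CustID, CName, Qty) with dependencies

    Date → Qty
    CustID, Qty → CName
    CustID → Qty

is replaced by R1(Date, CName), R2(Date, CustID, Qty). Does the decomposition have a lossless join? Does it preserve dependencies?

Lossless test: (Date)⁺ = {Date, Qty}, which is a superkey of neither fragment — lossy.
Dependency preservation: the restricted closure of {CustID, Qty} across the fragments never reaches {CName}, so CustID, Qty → CName cannot be enforced without a join — not preserved.

lossy and not dependency-preserving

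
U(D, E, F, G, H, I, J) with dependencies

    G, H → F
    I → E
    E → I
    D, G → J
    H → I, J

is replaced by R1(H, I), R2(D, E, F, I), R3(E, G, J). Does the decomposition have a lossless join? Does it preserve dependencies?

lossy and not dependency-preserving

Lossless test (chase): Rows 1 and 2 agree on I; apply I→E and equate their E entries. Rows 1 and 3 agree on E; apply E→I and equate their I entries. No row becomes fully distinguished — the join is lossy.
Dependency preservation: the restricted closure of {G, H} across the fragments never reaches {F}, so G, H → F cannot be enforced without a join — not preserved.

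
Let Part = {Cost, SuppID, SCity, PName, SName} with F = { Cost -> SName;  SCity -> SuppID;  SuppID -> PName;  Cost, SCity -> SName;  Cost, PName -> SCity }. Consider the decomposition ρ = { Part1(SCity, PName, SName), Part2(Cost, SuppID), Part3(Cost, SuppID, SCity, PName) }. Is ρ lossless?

No

Chase test. Columns are Cost, SuppID, SCity, PName, SName; row i has aⱼ where attribute j ∈ Parti, else bᵢⱼ.
Initial tableau (one row per fragment):
  row 1: b11 b12 a3 a4 a5
  row 2: a1 a2 b23 b24 b25
  row 3: a1 a2 a3 a4 b35
Rows 2 and 3 agree on Cost; apply Cost→SName and equate their SName entries.
Rows 1 and 3 agree on SCity; apply SCity→SuppID and equate their SuppID entries.
Rows 1 and 2 agree on SuppID; apply SuppID→PName and equate their PName entries.
Rows 2 and 3 agree on Cost, PName; apply Cost, PName→SCity and equate their SCity entries.
No row becomes fully distinguished — the join is lossy.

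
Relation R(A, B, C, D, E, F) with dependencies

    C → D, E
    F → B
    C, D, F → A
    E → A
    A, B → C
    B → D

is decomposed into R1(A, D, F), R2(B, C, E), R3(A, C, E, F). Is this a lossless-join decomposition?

No

Chase test. Columns are A, B, C, D, E, F; row i has aⱼ where attribute j ∈ Ri, else bᵢⱼ.
Initial tableau (one row per fragment):
  row 1: a1 b12 b13 a4 b15 a6
  row 2: b21 a2 a3 b24 a5 b26
  row 3: a1 b32 a3 b34 a5 a6
Rows 2 and 3 agree on C; apply C→D, E and equate their D, E entries.
Rows 1 and 3 agree on F; apply F→B and equate their B entries.
Rows 2 and 3 agree on E; apply E→A and equate their A entries.
Rows 1 and 3 agree on A, B; apply A, B→C and equate their C entries.
Rows 1 and 3 agree on B; apply B→D and equate their D entries.
Rows 1 and 2 agree on C; apply C→D, E and equate their D, E entries.
No row becomes fully distinguished — the join is lossy.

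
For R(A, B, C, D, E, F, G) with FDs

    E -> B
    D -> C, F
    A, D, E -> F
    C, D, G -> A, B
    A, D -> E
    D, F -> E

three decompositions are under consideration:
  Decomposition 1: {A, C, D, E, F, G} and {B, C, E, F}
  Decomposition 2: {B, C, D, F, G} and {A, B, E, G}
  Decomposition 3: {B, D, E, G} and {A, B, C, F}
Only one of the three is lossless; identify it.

Decomposition 1: common = {C, E, F}, closure = {B, C, E, F} → lossless.
Decomposition 2: common = {B, G}, closure = {B, G} → lossy.
Decomposition 3: common = {B}, closure = {B} → lossy.

Decomposition 1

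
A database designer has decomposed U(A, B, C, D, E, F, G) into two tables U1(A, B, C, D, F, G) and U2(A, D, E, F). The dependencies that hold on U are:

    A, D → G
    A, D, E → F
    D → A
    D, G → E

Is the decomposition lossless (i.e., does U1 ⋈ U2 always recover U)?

Common attributes: U1 ∩ U2 = {A, D, F}.
Closure of {A, D, F}: A, D → G applies, adding G; D, G → E applies, adding E. So (A, D, F)⁺ = {A, D, E, F, G}.
This closure contains every attribute of U2, so U1 ∩ U2 → U2. The join is lossless.

Yes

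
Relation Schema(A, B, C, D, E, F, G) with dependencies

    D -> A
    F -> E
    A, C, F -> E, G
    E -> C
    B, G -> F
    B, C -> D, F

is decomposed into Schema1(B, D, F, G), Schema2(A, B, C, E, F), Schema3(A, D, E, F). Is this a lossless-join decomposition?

Yes

Chase test. Columns are A, B, C, D, E, F, G; row i has aⱼ where attribute j ∈ Schemai, else bᵢⱼ.
Initial tableau (one row per fragment):
  row 1: b11 a2 b13 a4 b15 a6 a7
  row 2: a1 a2 a3 b24 a5 a6 b27
  row 3: a1 b32 b33 a4 a5 a6 b37
Rows 1 and 3 agree on D; apply D→A and equate their A entries.
Rows 1 and 2 agree on F; apply F→E and equate their E entries.
Rows 1 and 2 agree on E; apply E→C and equate their C entries.
Rows 1 and 3 agree on E; apply E→C and equate their C entries.
Rows 1 and 2 agree on B, C; apply B, C→D, F and equate their D, F entries.
Rows 1 and 2 agree on A, C, F; apply A, C, F→E, G and equate their E, G entries.
Rows 1 and 3 agree on A, C, F; apply A, C, F→E, G and equate their E, G entries.
Row 1 is now all distinguished symbols — the join is lossless.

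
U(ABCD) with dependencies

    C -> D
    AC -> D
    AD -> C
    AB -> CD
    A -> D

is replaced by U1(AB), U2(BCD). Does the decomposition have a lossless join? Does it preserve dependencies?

Lossless test: (B)⁺ = {B}, which is a superkey of neither fragment — lossy.
Dependency preservation: the restricted closure of {AD} across the fragments never reaches {C}, so AD → C cannot be enforced without a join — not preserved.

lossy and not dependency-preserving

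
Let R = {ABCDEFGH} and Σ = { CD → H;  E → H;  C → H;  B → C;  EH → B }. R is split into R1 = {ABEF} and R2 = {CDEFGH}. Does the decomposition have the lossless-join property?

No

Common attributes: R1 ∩ R2 = {EF}.
Closure of {EF}: E → H applies, adding H; EH → B applies, adding B; B → C applies, adding C. So (EF)⁺ = {BCEFH}.
The closure contains neither all of R1 = {ABEF} nor all of R2 = {CDEFGH}, so the common attributes are not a superkey of either fragment. The join is lossy.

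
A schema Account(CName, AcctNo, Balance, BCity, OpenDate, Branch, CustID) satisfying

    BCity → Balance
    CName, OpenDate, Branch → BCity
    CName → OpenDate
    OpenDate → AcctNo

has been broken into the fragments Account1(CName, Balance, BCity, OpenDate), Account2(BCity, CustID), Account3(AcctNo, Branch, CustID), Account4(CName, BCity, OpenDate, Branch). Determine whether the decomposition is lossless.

No

Chase test. Columns are CName, AcctNo, Balance, BCity, OpenDate, Branch, CustID; row i has aⱼ where attribute j ∈ Accounti, else bᵢⱼ.
Initial tableau (one row per fragment):
  row 1: a1 b12 a3 a4 a5 b16 b17
  row 2: b21 b22 b23 a4 b25 b26 a7
  row 3: b31 a2 b33 b34 b35 a6 a7
  row 4: a1 b42 b43 a4 a5 a6 b47
Rows 1 and 2 agree on BCity; apply BCity→Balance and equate their Balance entries.
Rows 1 and 4 agree on BCity; apply BCity→Balance and equate their Balance entries.
Rows 1 and 4 agree on OpenDate; apply OpenDate→AcctNo and equate their AcctNo entries.
No row becomes fully distinguished — the join is lossy.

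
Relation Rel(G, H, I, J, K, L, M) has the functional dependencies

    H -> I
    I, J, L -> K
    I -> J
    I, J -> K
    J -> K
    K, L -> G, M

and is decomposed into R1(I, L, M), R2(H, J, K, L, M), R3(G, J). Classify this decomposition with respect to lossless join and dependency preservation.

Lossless test (chase): Rows 2 and 3 agree on J; apply J→K and equate their K entries. No row becomes fully distinguished — the join is lossy.
Dependency preservation: the restricted closure of {H} across the fragments never reaches {I}, so H → I cannot be enforced without a join — not preserved.

lossy and not dependency-preserving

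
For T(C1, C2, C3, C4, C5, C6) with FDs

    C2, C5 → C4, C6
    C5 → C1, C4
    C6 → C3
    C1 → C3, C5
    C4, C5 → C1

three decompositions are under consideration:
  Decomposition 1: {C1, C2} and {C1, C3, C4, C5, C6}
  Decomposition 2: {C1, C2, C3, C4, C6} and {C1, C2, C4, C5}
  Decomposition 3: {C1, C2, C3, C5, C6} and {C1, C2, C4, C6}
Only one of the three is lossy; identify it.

Decomposition 1

Decomposition 1: common = {C1}, closure = {C1, C3, C4, C5} → lossy.
Decomposition 2: common = {C1, C2, C4}, closure = {C1, C2, C3, C4, C5, C6} → lossless.
Decomposition 3: common = {C1, C2, C6}, closure = {C1, C2, C3, C4, C5, C6} → lossless.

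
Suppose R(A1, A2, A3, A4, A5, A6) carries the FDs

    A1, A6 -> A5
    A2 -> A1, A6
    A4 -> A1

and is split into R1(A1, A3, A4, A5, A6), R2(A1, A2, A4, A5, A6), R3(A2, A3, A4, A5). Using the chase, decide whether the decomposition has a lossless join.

Chase test. Columns are A1, A2, A3, A4, A5, A6; row i has aⱼ where attribute j ∈ Ri, else bᵢⱼ.
Initial tableau (one row per fragment):
  row 1: a1 b12 a3 a4 a5 a6
  row 2: a1 a2 b23 a4 a5 a6
  row 3: b31 a2 a3 a4 a5 b36
Rows 2 and 3 agree on A2; apply A2→A1, A6 and equate their A1, A6 entries.
Row 3 is now all distinguished symbols — the join is lossless.

Yes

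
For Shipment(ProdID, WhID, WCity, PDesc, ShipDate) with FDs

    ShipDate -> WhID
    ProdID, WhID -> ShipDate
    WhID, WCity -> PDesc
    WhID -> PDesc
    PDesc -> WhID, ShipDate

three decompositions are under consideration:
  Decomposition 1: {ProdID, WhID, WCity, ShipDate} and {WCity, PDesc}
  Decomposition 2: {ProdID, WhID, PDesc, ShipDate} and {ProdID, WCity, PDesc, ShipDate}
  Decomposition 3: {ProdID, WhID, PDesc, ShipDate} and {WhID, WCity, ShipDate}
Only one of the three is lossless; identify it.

Decomposition 1: common = {WCity}, closure = {WCity} → lossy.
Decomposition 2: common = {ProdID, PDesc, ShipDate}, closure = {ProdID, WhID, PDesc, ShipDate} → lossless.
Decomposition 3: common = {WhID, ShipDate}, closure = {WhID, PDesc, ShipDate} → lossy.

Decomposition 2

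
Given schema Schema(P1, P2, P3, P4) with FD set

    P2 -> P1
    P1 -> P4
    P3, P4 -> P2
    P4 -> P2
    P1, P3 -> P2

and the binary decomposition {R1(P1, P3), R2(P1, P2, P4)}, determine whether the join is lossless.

Common attributes: R1 ∩ R2 = {P1}.
Closure of {P1}: P1 → P4 applies, adding P4; P4 → P2 applies, adding P2. So (P1)⁺ = {P1, P2, P4}.
This closure contains every attribute of R2, so R1 ∩ R2 → R2. The join is lossless.

Yes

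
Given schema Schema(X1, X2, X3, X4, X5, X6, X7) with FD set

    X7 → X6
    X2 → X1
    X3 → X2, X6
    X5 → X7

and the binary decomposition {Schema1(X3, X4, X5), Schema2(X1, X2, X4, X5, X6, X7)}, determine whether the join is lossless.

No

Common attributes: Schema1 ∩ Schema2 = {X4, X5}.
Closure of {X4, X5}: X5 → X7 applies, adding X7; X7 → X6 applies, adding X6. So (X4, X5)⁺ = {X4, X5, X6, X7}.
The closure contains neither all of Schema1 = {X3, X4, X5} nor all of Schema2 = {X1, X2, X4, X5, X6, X7}, so the common attributes are not a superkey of either fragment. The join is lossy.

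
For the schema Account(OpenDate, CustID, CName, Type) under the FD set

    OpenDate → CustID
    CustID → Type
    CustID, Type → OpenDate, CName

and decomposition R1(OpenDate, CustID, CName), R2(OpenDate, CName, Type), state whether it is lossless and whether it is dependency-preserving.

Lossless test: (OpenDate, CName)⁺ = {OpenDate, CustID, CName, Type}, which contains all of one fragment — lossless.
Dependency preservation: CustID → Type; CustID, Type → OpenDate, CName are not contained in any single fragment, but the restricted closure of each left-hand side across the fragments still reaches the right-hand side; the remaining FDs each lie inside some fragment. All dependencies are preserved.

lossless and dependency-preserving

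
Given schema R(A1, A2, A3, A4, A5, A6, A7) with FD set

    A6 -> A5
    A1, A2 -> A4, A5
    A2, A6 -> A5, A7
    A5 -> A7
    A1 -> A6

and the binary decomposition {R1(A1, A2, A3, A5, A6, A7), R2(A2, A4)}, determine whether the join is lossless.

No

Common attributes: R1 ∩ R2 = {A2}.
No dependency enlarges {A2}, so (A2)⁺ = {A2}.
The closure contains neither all of R1 = {A1, A2, A3, A5, A6, A7} nor all of R2 = {A2, A4}, so the common attributes are not a superkey of either fragment. The join is lossy.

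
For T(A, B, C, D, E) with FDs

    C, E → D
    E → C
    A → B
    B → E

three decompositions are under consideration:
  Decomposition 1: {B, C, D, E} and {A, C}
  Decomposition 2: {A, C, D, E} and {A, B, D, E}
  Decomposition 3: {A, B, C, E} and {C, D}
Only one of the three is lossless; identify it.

Decomposition 2

Decomposition 1: common = {C}, closure = {C} → lossy.
Decomposition 2: common = {A, D, E}, closure = {A, B, C, D, E} → lossless.
Decomposition 3: common = {C}, closure = {C} → lossy.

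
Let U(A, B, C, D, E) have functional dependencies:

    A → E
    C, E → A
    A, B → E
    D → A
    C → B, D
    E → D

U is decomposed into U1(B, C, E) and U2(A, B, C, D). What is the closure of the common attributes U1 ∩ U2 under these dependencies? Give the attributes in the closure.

U1 ∩ U2 = {B, C}.
C → B, D applies, adding D
D → A applies, adding A
A → E applies, adding E
Closure: {A, B, C, D, E}.

A, B, C, D, E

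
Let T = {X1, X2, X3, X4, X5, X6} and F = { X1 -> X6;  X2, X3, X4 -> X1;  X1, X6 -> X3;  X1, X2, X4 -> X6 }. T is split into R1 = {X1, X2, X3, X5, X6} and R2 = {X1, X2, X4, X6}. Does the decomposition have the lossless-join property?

Common attributes: R1 ∩ R2 = {X1, X2, X6}.
Closure of {X1, X2, X6}: X1, X6 → X3 applies, adding X3. So (X1, X2, X6)⁺ = {X1, X2, X3, X6}.
The closure contains neither all of R1 = {X1, X2, X3, X5, X6} nor all of R2 = {X1, X2, X4, X6}, so the common attributes are not a superkey of either fragment. The join is lossy.

No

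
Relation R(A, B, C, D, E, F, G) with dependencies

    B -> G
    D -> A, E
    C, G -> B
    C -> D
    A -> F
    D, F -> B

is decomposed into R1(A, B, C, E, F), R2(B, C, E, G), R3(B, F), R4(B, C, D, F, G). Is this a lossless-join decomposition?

Yes

Chase test. Columns are A, B, C, D, E, F, G; row i has aⱼ where attribute j ∈ Ri, else bᵢⱼ.
Initial tableau (one row per fragment):
  row 1: a1 a2 a3 b14 a5 a6 b17
  row 2: b21 a2 a3 b24 a5 b26 a7
  row 3: b31 a2 b33 b34 b35 a6 b37
  row 4: b41 a2 a3 a4 b45 a6 a7
Rows 1 and 2 agree on B; apply B→G and equate their G entries.
Rows 1 and 3 agree on B; apply B→G and equate their G entries.
Rows 1 and 2 agree on C; apply C→D and equate their D entries.
Rows 1 and 4 agree on C; apply C→D and equate their D entries.
Rows 1 and 2 agree on D; apply D→A, E and equate their A, E entries.
Rows 1 and 4 agree on D; apply D→A, E and equate their A, E entries.
Rows 1 and 2 agree on A; apply A→F and equate their F entries.
Row 1 is now all distinguished symbols — the join is lossless.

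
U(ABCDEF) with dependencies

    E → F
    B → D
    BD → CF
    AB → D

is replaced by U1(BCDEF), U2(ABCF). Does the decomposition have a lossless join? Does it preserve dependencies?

Lossless test: (BCF)⁺ = {BCDF}, which is a superkey of neither fragment — lossy.
Dependency preservation: AB → D is not contained in any single fragment, but the restricted closure of its left-hand side across the fragments still reaches the right-hand side; the remaining FDs each lie inside some fragment. All dependencies are preserved.

lossy but dependency-preserving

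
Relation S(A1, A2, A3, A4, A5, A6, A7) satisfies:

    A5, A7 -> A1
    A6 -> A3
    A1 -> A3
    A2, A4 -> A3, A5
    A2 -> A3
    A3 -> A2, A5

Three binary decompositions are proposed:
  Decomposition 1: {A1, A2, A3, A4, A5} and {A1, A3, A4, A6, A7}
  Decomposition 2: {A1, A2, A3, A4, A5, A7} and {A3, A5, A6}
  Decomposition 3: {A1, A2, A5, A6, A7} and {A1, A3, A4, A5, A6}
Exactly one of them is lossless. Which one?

Decomposition 1: common = {A1, A3, A4}, closure = {A1, A2, A3, A4, A5} → lossless.
Decomposition 2: common = {A3, A5}, closure = {A2, A3, A5} → lossy.
Decomposition 3: common = {A1, A5, A6}, closure = {A1, A2, A3, A5, A6} → lossy.

Decomposition 1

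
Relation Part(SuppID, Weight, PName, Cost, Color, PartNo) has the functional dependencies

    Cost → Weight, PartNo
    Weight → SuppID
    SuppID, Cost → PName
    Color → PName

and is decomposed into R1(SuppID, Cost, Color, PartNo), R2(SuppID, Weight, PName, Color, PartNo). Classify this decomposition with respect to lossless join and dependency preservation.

lossy and not dependency-preserving

Lossless test: (SuppID, Color, PartNo)⁺ = {SuppID, PName, Color, PartNo}, which is a superkey of neither fragment — lossy.
Dependency preservation: the restricted closure of {Cost} across the fragments never reaches {Weight, PartNo}, so Cost → Weight, PartNo cannot be enforced without a join — not preserved.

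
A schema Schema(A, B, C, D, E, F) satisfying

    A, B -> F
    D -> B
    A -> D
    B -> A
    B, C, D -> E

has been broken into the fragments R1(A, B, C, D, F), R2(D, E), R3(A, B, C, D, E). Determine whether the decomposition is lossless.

Chase test. Columns are A, B, C, D, E, F; row i has aⱼ where attribute j ∈ Ri, else bᵢⱼ.
Initial tableau (one row per fragment):
  row 1: a1 a2 a3 a4 b15 a6
  row 2: b21 b22 b23 a4 a5 b26
  row 3: a1 a2 a3 a4 a5 b36
Rows 1 and 3 agree on A, B; apply A, B→F and equate their F entries.
Rows 1 and 2 agree on D; apply D→B and equate their B entries.
Rows 1 and 2 agree on B; apply B→A and equate their A entries.
Rows 1 and 3 agree on B, C, D; apply B, C, D→E and equate their E entries.
Rows 1 and 2 agree on A, B; apply A, B→F and equate their F entries.
Row 1 is now all distinguished symbols — the join is lossless.

Yes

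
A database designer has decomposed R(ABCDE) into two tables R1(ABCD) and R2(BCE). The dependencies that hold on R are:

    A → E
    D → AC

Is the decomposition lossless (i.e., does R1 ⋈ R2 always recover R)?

Common attributes: R1 ∩ R2 = {BC}.
No dependency enlarges {BC}, so (BC)⁺ = {BC}.
The closure contains neither all of R1 = {ABCD} nor all of R2 = {BCE}, so the common attributes are not a superkey of either fragment. The join is lossy.

No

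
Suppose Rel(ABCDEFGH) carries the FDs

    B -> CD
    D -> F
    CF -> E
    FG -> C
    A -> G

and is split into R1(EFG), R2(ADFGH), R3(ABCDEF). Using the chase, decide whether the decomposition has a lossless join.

No

Chase test. Columns are ABCDEFGH; row i has aⱼ where attribute j ∈ Ri, else bᵢⱼ.
Initial tableau (one row per fragment):
  row 1: b11 b12 b13 b14 a5 a6 a7 b18
  row 2: a1 b22 b23 a4 b25 a6 a7 a8
  row 3: a1 a2 a3 a4 a5 a6 b37 b38
Rows 1 and 2 agree on FG; apply FG→C and equate their C entries.
Rows 2 and 3 agree on A; apply A→G and equate their G entries.
Rows 1 and 2 agree on CF; apply CF→E and equate their E entries.
Rows 1 and 3 agree on FG; apply FG→C and equate their C entries.
No row becomes fully distinguished — the join is lossy.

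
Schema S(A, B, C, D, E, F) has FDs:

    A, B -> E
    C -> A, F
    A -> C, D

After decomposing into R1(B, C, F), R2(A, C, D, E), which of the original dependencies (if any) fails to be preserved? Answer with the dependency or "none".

A, B -> E

Check A, B → E: no single fragment contains all of {A, B, E}, and the restricted closure of {A, B} across the fragments never reaches {E}.
C → A, F is preserved.
A → C, D is preserved.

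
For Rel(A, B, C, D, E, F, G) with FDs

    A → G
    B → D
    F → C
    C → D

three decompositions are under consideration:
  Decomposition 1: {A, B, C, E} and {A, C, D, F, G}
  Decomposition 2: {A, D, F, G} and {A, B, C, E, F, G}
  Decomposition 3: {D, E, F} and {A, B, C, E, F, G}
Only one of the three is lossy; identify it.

Decomposition 1: common = {A, C}, closure = {A, C, D, G} → lossy.
Decomposition 2: common = {A, F, G}, closure = {A, C, D, F, G} → lossless.
Decomposition 3: common = {E, F}, closure = {C, D, E, F} → lossless.

Decomposition 1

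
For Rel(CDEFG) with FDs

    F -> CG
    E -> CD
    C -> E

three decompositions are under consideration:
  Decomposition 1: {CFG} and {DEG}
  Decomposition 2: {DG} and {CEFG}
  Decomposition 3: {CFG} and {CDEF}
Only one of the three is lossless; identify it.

Decomposition 3

Decomposition 1: common = {G}, closure = {G} → lossy.
Decomposition 2: common = {G}, closure = {G} → lossy.
Decomposition 3: common = {CF}, closure = {CDEFG} → lossless.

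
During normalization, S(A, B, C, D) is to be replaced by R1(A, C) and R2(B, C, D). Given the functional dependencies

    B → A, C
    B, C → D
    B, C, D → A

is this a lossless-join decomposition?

No

Common attributes: R1 ∩ R2 = {C}.
No dependency enlarges {C}, so (C)⁺ = {C}.
The closure contains neither all of R1 = {A, C} nor all of R2 = {B, C, D}, so the common attributes are not a superkey of either fragment. The join is lossy.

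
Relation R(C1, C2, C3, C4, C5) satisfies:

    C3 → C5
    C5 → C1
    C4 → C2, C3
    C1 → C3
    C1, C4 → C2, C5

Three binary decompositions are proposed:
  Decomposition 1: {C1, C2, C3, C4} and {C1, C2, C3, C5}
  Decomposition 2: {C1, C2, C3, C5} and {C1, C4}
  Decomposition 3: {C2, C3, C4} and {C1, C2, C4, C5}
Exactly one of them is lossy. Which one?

Decomposition 2

Decomposition 1: common = {C1, C2, C3}, closure = {C1, C2, C3, C5} → lossless.
Decomposition 2: common = {C1}, closure = {C1, C3, C5} → lossy.
Decomposition 3: common = {C2, C4}, closure = {C1, C2, C3, C4, C5} → lossless.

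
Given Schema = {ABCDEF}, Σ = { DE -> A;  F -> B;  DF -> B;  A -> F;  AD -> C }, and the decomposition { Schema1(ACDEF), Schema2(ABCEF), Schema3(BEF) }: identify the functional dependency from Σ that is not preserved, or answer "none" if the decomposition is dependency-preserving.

DE → A lies within Schema1.
F → B lies within Schema2.
DF → B: restricted closure across fragments reaches B.
A → F lies within Schema1.
AD → C lies within Schema1.
Every dependency is enforceable on the fragments, so the decomposition is dependency-preserving.

none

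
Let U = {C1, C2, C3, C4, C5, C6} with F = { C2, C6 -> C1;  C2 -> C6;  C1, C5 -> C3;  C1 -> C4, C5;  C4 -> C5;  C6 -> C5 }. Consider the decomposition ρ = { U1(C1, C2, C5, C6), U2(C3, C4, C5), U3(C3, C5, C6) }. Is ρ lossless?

Chase test. Columns are C1, C2, C3, C4, C5, C6; row i has aⱼ where attribute j ∈ Ui, else bᵢⱼ.
Initial tableau (one row per fragment):
  row 1: a1 a2 b13 b14 a5 a6
  row 2: b21 b22 a3 a4 a5 b26
  row 3: b31 b32 a3 b34 a5 a6
No row becomes fully distinguished — the join is lossy.

No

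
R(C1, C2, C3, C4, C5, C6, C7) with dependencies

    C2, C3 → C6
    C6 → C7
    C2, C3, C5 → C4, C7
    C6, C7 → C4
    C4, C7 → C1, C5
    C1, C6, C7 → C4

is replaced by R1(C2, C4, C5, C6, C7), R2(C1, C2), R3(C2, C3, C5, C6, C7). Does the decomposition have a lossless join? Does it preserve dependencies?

Lossless test (chase): Rows 1 and 3 agree on C6, C7; apply C6, C7→C4 and equate their C4 entries. Rows 1 and 3 agree on C4, C7; apply C4, C7→C1, C5 and equate their C1, C5 entries. No row becomes fully distinguished — the join is lossy.
Dependency preservation: the restricted closure of {C4, C7} across the fragments never reaches {C1, C5}, so C4, C7 → C1, C5 cannot be enforced without a join — not preserved.

lossy and not dependency-preserving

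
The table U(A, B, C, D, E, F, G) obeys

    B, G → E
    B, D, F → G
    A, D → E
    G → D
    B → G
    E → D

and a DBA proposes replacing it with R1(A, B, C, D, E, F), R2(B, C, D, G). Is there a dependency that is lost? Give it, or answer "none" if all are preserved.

B, G → E: restricted closure across fragments reaches E.
B, D, F → G: restricted closure across fragments reaches G.
A, D → E lies within R1.
G → D lies within R2.
B → G lies within R2.
E → D lies within R1.
Every dependency is enforceable on the fragments, so the decomposition is dependency-preserving.

none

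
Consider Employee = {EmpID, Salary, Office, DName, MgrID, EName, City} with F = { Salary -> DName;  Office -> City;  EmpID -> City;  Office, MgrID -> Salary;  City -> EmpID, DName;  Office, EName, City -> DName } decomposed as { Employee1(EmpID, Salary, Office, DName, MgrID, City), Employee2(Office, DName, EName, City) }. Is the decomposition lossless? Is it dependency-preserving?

Lossless test: (Office, DName, City)⁺ = {EmpID, Office, DName, City}, which is a superkey of neither fragment — lossy.
Dependency preservation: every FD's attributes lie within a single fragment, so each can be enforced locally — preserved.

lossy but dependency-preserving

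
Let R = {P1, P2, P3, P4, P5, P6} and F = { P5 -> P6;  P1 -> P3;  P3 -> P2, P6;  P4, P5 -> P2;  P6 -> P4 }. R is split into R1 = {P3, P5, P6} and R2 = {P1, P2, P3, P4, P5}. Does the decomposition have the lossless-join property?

Yes

Common attributes: R1 ∩ R2 = {P3, P5}.
Closure of {P3, P5}: P5 → P6 applies, adding P6; P3 → P2, P6 applies, adding P2; P6 → P4 applies, adding P4. So (P3, P5)⁺ = {P2, P3, P4, P5, P6}.
This closure contains every attribute of R1, so R1 ∩ R2 → R1. The join is lossless.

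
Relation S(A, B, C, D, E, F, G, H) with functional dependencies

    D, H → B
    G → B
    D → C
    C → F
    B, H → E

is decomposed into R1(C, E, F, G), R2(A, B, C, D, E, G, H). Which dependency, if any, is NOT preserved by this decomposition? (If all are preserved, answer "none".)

D, H → B lies within R2.
G → B lies within R2.
D → C lies within R2.
C → F lies within R1.
B, H → E lies within R2.
Every dependency is enforceable on the fragments, so the decomposition is dependency-preserving.

none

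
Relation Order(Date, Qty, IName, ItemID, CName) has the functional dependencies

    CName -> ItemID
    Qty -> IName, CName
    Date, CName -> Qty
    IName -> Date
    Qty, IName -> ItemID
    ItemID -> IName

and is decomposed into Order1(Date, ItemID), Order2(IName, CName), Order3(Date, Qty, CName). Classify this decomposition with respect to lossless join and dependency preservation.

lossy and not dependency-preserving

Lossless test (chase): Rows 2 and 3 agree on CName; apply CName→ItemID and equate their ItemID entries. Rows 2 and 3 agree on ItemID; apply ItemID→IName and equate their IName entries. Rows 2 and 3 agree on IName; apply IName→Date and equate their Date entries. Rows 2 and 3 agree on Date, CName; apply Date, CName→Qty and equate their Qty entries. No row becomes fully distinguished — the join is lossy.
Dependency preservation: the restricted closure of {CName} across the fragments never reaches {ItemID}, so CName → ItemID cannot be enforced without a join — not preserved.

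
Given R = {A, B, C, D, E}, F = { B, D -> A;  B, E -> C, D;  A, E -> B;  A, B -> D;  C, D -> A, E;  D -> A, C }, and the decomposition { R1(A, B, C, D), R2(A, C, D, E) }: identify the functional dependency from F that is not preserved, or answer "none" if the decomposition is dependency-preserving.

B, E -> C, D

Check B, E → C, D: no single fragment contains all of {B, C, D, E}, and the restricted closure of {B, E} across the fragments never reaches {C, D}.
B, D → A is preserved.
A, E → B is preserved.
A, B → D is preserved.
C, D → A, E is preserved.
D → A, C is preserved.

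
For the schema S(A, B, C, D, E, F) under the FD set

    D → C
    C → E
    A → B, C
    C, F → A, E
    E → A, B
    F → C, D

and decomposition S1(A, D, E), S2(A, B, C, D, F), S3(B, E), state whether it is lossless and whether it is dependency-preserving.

Lossless test (chase): Rows 1 and 2 agree on D; apply D→C and equate their C entries. Rows 1 and 2 agree on C; apply C→E and equate their E entries. Rows 1 and 2 agree on A; apply A→B, C and equate their B, C entries. Rows 1 and 3 agree on E; apply E→A, B and equate their A, B entries. Rows 1 and 3 agree on A; apply A→B, C and equate their B, C entries. Row 2 is now all distinguished symbols — the join is lossless.
Dependency preservation: C → E; C, F → A, E; E → A, B are not contained in any single fragment, but the restricted closure of each left-hand side across the fragments still reaches the right-hand side; the remaining FDs each lie inside some fragment. All dependencies are preserved.

lossless and dependency-preserving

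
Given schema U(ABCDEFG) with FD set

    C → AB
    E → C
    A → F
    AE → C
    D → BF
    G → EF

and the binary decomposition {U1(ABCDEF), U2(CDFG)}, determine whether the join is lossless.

Common attributes: U1 ∩ U2 = {CDF}.
Closure of {CDF}: C → AB applies, adding AB. So (CDF)⁺ = {ABCDF}.
The closure contains neither all of U1 = {ABCDEF} nor all of U2 = {CDFG}, so the common attributes are not a superkey of either fragment. The join is lossy.

No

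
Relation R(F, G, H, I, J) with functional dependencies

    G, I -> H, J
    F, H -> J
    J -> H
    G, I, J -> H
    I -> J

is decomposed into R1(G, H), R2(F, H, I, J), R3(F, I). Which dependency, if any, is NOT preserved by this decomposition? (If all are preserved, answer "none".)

G, I → H, J: restricted closure across fragments reaches H, J.
F, H → J lies within R2.
J → H lies within R2.
G, I, J → H: restricted closure across fragments reaches H.
I → J lies within R2.
Every dependency is enforceable on the fragments, so the decomposition is dependency-preserving.

none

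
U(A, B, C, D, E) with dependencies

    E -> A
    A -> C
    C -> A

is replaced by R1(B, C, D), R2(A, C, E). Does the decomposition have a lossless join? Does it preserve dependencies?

Lossless test: (C)⁺ = {A, C}, which is a superkey of neither fragment — lossy.
Dependency preservation: every FD's attributes lie within a single fragment, so each can be enforced locally — preserved.

lossy but dependency-preserving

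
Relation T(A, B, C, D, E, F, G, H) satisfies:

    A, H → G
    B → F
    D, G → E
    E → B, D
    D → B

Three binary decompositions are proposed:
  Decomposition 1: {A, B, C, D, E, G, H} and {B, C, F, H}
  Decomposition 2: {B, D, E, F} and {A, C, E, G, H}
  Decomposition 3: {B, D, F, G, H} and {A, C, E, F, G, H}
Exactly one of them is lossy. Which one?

Decomposition 1: common = {B, C, H}, closure = {B, C, F, H} → lossless.
Decomposition 2: common = {E}, closure = {B, D, E, F} → lossless.
Decomposition 3: common = {F, G, H}, closure = {F, G, H} → lossy.

Decomposition 3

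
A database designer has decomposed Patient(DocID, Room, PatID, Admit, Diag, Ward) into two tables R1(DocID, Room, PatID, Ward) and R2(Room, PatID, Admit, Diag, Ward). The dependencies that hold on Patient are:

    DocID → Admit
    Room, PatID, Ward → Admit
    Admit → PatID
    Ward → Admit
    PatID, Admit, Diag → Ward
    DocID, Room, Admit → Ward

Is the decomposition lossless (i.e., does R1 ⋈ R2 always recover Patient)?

No

Common attributes: R1 ∩ R2 = {Room, PatID, Ward}.
Closure of {Room, PatID, Ward}: Room, PatID, Ward → Admit applies, adding Admit. So (Room, PatID, Ward)⁺ = {Room, PatID, Admit, Ward}.
The closure contains neither all of R1 = {DocID, Room, PatID, Ward} nor all of R2 = {Room, PatID, Admit, Diag, Ward}, so the common attributes are not a superkey of either fragment. The join is lossy.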